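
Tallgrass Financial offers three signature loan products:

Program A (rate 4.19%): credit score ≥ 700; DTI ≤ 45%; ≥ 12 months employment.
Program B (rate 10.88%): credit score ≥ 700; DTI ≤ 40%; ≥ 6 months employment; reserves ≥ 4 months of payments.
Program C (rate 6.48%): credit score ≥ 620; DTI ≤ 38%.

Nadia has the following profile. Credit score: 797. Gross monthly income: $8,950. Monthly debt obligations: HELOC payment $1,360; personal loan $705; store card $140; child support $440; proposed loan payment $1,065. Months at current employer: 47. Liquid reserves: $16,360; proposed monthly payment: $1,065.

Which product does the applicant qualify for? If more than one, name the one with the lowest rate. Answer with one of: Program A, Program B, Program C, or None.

Total debts = (1,360 + 705 + 140 + 440 + 1,065) = 3,710; DTI = 3,710/8,950 = 41.5%.
Reserves = 16,360/1,065 = 15.4 months.
Program A: score 797 ≥ 700; DTI 41.5% ≤ 45%; employment 47 ≥ 12 mo → qualifies.
Program B: score 797 ≥ 700; DTI 41.5% > 40%; employment 47 ≥ 6 mo; reserves 15.4 ≥ 4 mo → does not qualify.
Program C: score 797 ≥ 620; DTI 41.5% > 38% → does not qualify.

Program A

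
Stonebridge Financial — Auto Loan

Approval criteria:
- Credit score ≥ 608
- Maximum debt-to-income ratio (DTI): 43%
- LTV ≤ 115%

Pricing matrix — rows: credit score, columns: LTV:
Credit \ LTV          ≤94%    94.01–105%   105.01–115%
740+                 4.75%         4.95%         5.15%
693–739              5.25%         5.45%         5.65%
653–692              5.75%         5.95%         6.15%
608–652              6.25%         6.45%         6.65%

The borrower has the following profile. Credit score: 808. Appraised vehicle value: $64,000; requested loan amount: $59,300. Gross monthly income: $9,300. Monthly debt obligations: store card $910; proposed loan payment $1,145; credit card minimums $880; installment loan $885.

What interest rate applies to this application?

4.75%

Credit score 808 ≥ 608; Total monthly debts = (910 + 1,145 + 880 + 885) = 3,820. Debt-to-income = 3,820/9,300 = 41.1% — meets 43% limit
LTV: 59,300 ÷ 64,000 = 92.7%, within 115% cap
Score 808 is in the 740+ band; LTV 92.7% is in the ≤94% band → 4.75%.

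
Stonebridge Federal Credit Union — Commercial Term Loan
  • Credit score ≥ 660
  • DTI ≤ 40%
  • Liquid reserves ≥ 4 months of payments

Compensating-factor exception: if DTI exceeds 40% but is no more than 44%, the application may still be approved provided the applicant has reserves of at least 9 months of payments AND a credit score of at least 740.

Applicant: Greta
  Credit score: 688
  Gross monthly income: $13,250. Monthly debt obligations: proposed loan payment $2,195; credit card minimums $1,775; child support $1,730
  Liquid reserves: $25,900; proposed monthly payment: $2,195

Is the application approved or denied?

Credit score 688 ≥ 660 (meets base)
Total debts = (2,195 + 1,775 + 1,730) = 5,700. DTI = 5,700/13,250 = 43% > 40% — standard DTI limit exceeded.
Liquid reserves cover 25,900/2,195 = 11.8 months — ≥ 4 required
DTI 43% is within the 40%–44% exception band; checking compensating factors.
Override check — reserves: 11.8 mo (ok); score: 688 (below 740).
Override conditions not both satisfied; exception does not apply.

Denied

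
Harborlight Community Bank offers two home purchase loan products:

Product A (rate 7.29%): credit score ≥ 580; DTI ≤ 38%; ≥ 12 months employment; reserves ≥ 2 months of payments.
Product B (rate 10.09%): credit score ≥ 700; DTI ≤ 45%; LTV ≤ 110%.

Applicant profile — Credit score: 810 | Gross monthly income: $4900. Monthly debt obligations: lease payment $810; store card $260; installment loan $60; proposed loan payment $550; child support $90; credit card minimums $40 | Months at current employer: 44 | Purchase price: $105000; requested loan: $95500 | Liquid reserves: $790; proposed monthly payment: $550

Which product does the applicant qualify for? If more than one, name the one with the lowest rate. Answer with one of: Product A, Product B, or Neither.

Product B

Total debts = (810 + 260 + 60 + 550 + 90 + 40) = 1,810; DTI = 1,810/4,900 = 36.9%.
LTV = 95,500/105,000 = 91%.
Reserves = 790/550 = 1.4 months.
Product A: score 810 ≥ 580; DTI 36.9% ≤ 38%; employment 44 ≥ 12 mo; reserves 1.4 < 2 mo → does not qualify.
Product B: score 810 ≥ 700; DTI 36.9% ≤ 45%; LTV 91% ≤ 110% → qualifies.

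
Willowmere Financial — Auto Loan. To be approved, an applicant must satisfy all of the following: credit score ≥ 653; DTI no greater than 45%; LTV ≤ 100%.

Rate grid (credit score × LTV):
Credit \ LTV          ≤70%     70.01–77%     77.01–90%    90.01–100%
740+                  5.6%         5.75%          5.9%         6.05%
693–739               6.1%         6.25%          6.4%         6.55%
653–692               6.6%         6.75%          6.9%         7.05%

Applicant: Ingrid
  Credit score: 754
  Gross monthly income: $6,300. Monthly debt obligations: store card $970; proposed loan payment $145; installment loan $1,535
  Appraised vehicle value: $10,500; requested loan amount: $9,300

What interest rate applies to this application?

5.9%

Credit score 754 ≥ 653; Total monthly debts = (970 + 145 + 1,535) = 2,650. DTI: 2,650 ÷ 6,300 = 42.1%, within the 45% cap
LTV: 9,300 ÷ 10,500 = 88.6%, within 100% cap
Score 754 is in the 740+ band; LTV 88.6% is in the 77.01–90% band → 5.9%.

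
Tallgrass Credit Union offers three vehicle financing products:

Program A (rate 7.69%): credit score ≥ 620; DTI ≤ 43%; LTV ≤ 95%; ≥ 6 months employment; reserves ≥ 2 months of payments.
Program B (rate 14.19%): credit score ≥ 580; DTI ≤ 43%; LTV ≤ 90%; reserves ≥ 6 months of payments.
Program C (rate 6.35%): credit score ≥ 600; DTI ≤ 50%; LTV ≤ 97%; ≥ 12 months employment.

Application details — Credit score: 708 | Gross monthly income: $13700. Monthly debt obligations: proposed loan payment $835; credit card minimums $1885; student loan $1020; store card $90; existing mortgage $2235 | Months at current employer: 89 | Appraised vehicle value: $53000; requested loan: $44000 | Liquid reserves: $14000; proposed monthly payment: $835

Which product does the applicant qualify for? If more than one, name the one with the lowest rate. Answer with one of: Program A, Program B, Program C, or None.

Program C

Total debts = (835 + 1,885 + 1,020 + 90 + 2,235) = 6,065; DTI = 6,065/13,700 = 44.3%.
LTV = 44,000/53,000 = 83%.
Reserves = 14,000/835 = 16.8 months.
Program A: score 708 ≥ 620; DTI 44.3% > 43%; LTV 83% ≤ 95%; employment 89 ≥ 6 mo; reserves 16.8 ≥ 2 mo → does not qualify.
Program B: score 708 ≥ 580; DTI 44.3% > 43%; LTV 83% ≤ 90%; reserves 16.8 ≥ 6 mo → does not qualify.
Program C: score 708 ≥ 600; DTI 44.3% ≤ 50%; LTV 83% ≤ 97%; employment 89 ≥ 12 mo → qualifies.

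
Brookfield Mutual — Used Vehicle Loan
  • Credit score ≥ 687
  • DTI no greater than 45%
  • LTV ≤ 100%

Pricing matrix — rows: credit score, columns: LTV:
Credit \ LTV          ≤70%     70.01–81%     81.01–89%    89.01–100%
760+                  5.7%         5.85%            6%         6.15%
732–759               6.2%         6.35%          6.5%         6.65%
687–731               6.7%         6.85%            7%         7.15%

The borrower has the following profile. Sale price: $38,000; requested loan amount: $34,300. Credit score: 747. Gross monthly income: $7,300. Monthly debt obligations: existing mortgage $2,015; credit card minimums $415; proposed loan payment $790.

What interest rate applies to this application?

Credit score 747 ≥ 687; Total monthly debts = (2,015 + 415 + 790) = 3,220. DTI = 3,220/7,300 = 44.1% ≤ 45%
Loan-to-value = 34,300/38,000 = 90.3% — pass (100% max)
Score 747 is in the 732–759 band; LTV 90.3% is in the 89.01–100% band → 6.65%.

6.65%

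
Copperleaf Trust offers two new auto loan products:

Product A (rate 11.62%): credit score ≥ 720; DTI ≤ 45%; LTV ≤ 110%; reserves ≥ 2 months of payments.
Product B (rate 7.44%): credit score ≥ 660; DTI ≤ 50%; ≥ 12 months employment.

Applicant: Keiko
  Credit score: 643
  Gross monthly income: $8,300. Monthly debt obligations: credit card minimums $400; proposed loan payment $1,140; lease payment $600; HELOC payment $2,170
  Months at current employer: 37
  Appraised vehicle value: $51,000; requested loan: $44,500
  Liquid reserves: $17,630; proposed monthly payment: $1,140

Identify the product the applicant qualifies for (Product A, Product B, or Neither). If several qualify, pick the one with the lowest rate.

Neither

Total debts = (400 + 1,140 + 600 + 2,170) = 4,310; DTI = 4,310/8,300 = 51.9%.
LTV = 44,500/51,000 = 87.3%.
Reserves = 17,630/1,140 = 15.5 months.
Product A: score 643 < 720; DTI 51.9% > 45%; LTV 87.3% ≤ 110%; reserves 15.5 ≥ 2 mo → does not qualify.
Product B: score 643 < 660; DTI 51.9% > 50%; employment 37 ≥ 12 mo → does not qualify.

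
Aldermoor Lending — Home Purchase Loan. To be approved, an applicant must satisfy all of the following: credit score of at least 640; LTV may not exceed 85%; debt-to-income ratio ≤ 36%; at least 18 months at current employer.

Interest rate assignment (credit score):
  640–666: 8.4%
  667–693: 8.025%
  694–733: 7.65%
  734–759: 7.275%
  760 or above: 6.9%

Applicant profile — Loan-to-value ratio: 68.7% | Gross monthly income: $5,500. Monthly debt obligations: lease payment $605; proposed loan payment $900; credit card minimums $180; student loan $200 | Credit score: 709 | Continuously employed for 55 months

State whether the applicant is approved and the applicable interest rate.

Credit score 709 ≥ 640 (meets minimum)
LTV 68.7% ≤ 85%
Total monthly debts = (605 + 900 + 180 + 200) = 1,885. DTI = 1,885/5,500 = 34.3% ≤ 36%
Employment 55 ≥ 18 months
All requirements met. Score 709 falls in the 694–733 tier → 7.65%.

Approved at 7.65%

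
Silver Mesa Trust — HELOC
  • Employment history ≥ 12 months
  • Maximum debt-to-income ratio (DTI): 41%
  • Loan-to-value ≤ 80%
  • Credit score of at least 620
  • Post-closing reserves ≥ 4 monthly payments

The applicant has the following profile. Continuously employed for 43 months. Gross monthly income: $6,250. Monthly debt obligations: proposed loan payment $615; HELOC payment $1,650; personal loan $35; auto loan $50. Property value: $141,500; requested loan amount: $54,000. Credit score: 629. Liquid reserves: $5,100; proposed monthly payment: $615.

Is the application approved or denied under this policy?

Approved

Employment 43 ≥ 12 months
Total monthly debts = (615 + 1,650 + 35 + 50) = 2,350. DTI: 2,350 ÷ 6,250 = 37.6%, within the 41% cap
LTV = 54,000/141,500 = 38.2% ≤ 80%
Credit score 629 ≥ 620 (meets)
Liquid reserves cover 5,100/615 = 8.3 months — ≥ 4 required
All criteria satisfied.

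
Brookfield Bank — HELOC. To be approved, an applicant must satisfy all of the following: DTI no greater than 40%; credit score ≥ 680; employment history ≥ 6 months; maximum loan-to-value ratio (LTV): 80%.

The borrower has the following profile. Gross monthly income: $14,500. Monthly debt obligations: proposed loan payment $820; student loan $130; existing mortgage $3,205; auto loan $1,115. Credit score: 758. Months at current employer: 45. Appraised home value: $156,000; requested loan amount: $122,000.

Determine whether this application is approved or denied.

Total monthly debts = (820 + 130 + 3,205 + 1,115) = 5,270. Debt-to-income = 5,270/14,500 = 36.3% — meets 40% limit
Credit score 758 ≥ 680 (meets)
Employment 45 ≥ 6 months
LTV = 122,000/156,000 = 78.2% ≤ 80%
All criteria satisfied.

Approved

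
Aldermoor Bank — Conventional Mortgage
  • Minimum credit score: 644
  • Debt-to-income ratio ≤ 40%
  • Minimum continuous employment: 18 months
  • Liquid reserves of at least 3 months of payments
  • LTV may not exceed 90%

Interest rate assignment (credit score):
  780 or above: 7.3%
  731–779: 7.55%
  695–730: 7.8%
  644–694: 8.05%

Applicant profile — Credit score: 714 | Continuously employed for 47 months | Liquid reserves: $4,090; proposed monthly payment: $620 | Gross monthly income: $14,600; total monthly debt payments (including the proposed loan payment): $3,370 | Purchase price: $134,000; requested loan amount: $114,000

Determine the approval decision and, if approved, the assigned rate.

Approved at 7.8%

Credit score 714 ≥ 644 (meets minimum)
Liquid reserves cover 4,090/620 = 6.6 months — ≥ 3 required
DTI: 3,370 ÷ 14,600 = 23.1%, within the 40% cap
Loan-to-value = 114,000/134,000 = 85.1% — pass (90% max)
Employment 47 ≥ 18 months
All requirements met. Score 714 falls in the 695–730 tier → 7.8%.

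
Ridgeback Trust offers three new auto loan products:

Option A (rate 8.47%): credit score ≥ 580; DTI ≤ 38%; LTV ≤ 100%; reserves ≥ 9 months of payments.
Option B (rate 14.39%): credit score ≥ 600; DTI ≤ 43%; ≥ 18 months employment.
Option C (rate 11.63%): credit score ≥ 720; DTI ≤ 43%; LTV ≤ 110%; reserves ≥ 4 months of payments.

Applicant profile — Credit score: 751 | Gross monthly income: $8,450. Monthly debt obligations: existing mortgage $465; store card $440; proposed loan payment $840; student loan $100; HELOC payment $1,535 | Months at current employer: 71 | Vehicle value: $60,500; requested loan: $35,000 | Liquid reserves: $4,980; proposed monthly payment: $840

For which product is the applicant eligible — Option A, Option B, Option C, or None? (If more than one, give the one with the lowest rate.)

Total debts = (465 + 440 + 840 + 100 + 1,535) = 3,380; DTI = 3,380/8,450 = 40%.
LTV = 35,000/60,500 = 57.9%.
Reserves = 4,980/840 = 5.9 months.
Option A: score 751 ≥ 580; DTI 40% > 38%; LTV 57.9% ≤ 100%; reserves 5.9 < 9 mo → does not qualify.
Option B: score 751 ≥ 600; DTI 40% ≤ 43%; employment 71 ≥ 18 mo → qualifies.
Option C: score 751 ≥ 720; DTI 40% ≤ 43%; LTV 57.9% ≤ 110%; reserves 5.9 ≥ 4 mo → qualifies.
Qualifying: Option B, Option C. Lowest rate is 11.63% → Option C.

Option C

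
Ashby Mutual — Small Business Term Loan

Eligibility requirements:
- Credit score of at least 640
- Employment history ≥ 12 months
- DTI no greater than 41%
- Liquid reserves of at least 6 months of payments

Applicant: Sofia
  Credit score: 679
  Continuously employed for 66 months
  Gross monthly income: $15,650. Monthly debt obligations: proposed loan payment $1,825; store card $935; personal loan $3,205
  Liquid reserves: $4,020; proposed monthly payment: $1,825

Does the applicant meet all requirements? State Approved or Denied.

Denied

Credit score 679 ≥ 640 (meets)
Employment 66 ≥ 12 months
Total monthly debts = (1,825 + 935 + 3,205) = 5,965. DTI = 5,965/15,650 = 38.1% ≤ 41%
Reserves: 4,020 ÷ 1,825 = 2.2 months (below 6-month minimum)
Fails on reserves.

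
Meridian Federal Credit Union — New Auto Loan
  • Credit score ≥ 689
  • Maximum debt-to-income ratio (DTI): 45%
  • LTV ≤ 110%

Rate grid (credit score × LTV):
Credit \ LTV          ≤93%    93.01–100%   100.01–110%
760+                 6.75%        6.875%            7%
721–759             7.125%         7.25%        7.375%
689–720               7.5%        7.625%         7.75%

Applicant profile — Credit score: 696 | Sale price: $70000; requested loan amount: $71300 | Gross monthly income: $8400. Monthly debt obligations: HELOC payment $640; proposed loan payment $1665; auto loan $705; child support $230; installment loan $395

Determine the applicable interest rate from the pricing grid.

Credit score 696 ≥ 689; Total monthly debts = (640 + 1,665 + 705 + 230 + 395) = 3,635. DTI = 3,635/8,400 = 43.3% ≤ 45%
LTV = 71,300/70,000 = 101.9% ≤ 110%
Row: 696 falls in 689–720. Column: 101.9% falls in 100.01–110%. Rate = 7.75%.

7.75%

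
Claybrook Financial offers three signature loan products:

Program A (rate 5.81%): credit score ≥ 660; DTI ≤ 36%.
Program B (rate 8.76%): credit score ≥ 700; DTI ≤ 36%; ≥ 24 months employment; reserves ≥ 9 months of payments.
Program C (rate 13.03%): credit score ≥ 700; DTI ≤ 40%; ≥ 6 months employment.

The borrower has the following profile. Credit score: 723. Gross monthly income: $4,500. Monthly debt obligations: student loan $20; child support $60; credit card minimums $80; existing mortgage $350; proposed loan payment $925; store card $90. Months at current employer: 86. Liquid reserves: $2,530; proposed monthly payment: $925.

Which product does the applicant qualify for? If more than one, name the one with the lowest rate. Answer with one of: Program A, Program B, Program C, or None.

Program A

Total debts = (20 + 60 + 80 + 350 + 925 + 90) = 1,525; DTI = 1,525/4,500 = 33.9%.
Reserves = 2,530/925 = 2.7 months.
Program A: score 723 ≥ 660; DTI 33.9% ≤ 36% → qualifies.
Program B: score 723 ≥ 700; DTI 33.9% ≤ 36%; employment 86 ≥ 24 mo; reserves 2.7 < 9 mo → does not qualify.
Program C: score 723 ≥ 700; DTI 33.9% ≤ 40%; employment 86 ≥ 6 mo → qualifies.
Qualifying: Program A, Program C. Lowest rate is 5.81% → Program A.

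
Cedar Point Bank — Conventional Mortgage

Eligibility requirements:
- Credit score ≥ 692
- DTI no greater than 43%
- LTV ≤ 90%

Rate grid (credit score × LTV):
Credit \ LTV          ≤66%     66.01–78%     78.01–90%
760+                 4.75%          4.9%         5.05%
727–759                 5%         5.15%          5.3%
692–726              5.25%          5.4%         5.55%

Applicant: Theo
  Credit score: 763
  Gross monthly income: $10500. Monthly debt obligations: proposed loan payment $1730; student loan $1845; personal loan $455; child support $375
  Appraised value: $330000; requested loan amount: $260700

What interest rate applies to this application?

5.05%

Credit score 763 ≥ 692; Total monthly debts = (1,730 + 1,845 + 455 + 375) = 4,405. DTI: 4,405 ÷ 10,500 = 42%, within the 43% cap
Loan-to-value = 260,700/330,000 = 79% — pass (90% max)
Score 763 is in the 760+ band; LTV 79% is in the 78.01–90% band → 5.05%.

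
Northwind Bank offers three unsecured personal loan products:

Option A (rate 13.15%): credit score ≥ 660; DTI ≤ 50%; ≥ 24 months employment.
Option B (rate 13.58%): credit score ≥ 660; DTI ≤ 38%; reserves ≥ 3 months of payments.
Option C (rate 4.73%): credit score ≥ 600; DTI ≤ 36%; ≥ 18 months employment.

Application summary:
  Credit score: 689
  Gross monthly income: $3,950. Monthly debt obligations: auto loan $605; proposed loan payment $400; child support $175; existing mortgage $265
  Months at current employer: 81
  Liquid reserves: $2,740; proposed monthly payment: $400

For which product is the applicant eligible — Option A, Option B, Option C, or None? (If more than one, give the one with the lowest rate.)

Option A

Total debts = (605 + 400 + 175 + 265) = 1,445; DTI = 1,445/3,950 = 36.6%.
Reserves = 2,740/400 = 6.8 months.
Option A: score 689 ≥ 660; DTI 36.6% ≤ 50%; employment 81 ≥ 24 mo → qualifies.
Option B: score 689 ≥ 660; DTI 36.6% ≤ 38%; reserves 6.8 ≥ 3 mo → qualifies.
Option C: score 689 ≥ 600; DTI 36.6% > 36%; employment 81 ≥ 18 mo → does not qualify.
Qualifying: Option A, Option B. Lowest rate is 13.15% → Option A.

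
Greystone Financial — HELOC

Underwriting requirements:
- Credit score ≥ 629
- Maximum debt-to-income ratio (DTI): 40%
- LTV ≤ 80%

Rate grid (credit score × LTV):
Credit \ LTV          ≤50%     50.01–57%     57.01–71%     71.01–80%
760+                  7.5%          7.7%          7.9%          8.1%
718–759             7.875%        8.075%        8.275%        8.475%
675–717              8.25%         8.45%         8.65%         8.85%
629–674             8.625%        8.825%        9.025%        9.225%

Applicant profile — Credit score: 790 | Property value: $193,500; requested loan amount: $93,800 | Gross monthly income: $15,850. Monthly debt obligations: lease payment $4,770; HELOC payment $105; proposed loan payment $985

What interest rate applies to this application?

7.5%

Credit score 790 ≥ 629; Total monthly debts = (4,770 + 105 + 985) = 5,860. DTI: 5,860 ÷ 15,850 = 37%, within the 40% cap
LTV: 93,800 ÷ 193,500 = 48.5%, within 80% cap
Credit 790 → row 760+; LTV 48.5% → column ≤50%. Grid cell → 7.5%.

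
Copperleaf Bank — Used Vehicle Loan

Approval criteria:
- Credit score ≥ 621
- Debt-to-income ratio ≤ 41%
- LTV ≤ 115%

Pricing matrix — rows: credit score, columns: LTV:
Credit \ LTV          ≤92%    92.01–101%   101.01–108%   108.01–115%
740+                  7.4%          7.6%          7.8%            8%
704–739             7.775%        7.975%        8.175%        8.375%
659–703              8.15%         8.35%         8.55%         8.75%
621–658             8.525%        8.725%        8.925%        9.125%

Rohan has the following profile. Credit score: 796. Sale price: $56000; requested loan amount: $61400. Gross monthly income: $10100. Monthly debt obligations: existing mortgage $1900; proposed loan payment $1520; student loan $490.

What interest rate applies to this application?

Credit score 796 ≥ 621; Total monthly debts = (1,900 + 1,520 + 490) = 3,910. DTI: 3,910 ÷ 10,100 = 38.7%, within the 41% cap
LTV = 61,400/56,000 = 109.6% ≤ 115%
Credit 796 → row 740+; LTV 109.6% → column 108.01–115%. Grid cell → 8%.

8%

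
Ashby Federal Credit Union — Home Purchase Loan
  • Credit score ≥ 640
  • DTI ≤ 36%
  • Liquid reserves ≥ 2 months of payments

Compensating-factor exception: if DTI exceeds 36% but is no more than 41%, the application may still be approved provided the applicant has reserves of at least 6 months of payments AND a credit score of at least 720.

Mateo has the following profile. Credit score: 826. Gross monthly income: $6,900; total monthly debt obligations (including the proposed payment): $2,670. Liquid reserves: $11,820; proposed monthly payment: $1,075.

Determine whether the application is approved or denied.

Credit score 826 ≥ 640 (meets base)
DTI = 2,670/6,900 = 38.7% > 36% — standard DTI limit exceeded.
Liquid reserves cover 11,820/1,075 = 11.0 months — ≥ 2 required
DTI 38.7% is within the 36%–41% exception band; checking compensating factors.
Override check — reserves: 11.0 mo (ok); score: 826 (ok).
Both override conditions satisfied; DTI exception granted.

Approved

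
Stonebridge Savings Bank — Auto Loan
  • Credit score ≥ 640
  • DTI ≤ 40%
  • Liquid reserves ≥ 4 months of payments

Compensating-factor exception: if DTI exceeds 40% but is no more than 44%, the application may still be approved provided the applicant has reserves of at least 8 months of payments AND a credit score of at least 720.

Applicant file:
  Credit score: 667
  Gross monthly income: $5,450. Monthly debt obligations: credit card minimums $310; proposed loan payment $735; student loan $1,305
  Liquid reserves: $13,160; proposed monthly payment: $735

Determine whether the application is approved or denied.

Credit score 667 ≥ 640 (meets base)
Total debts = (310 + 735 + 1,305) = 2,350. DTI: 2,350 ÷ 5,450 = 43.1%, over the 40% base limit.
Liquid reserves cover 13,160/735 = 17.9 months — ≥ 4 required
DTI 43.1% is within the 40%–44% exception band; checking compensating factors.
Reserves 17.9 ≥ 8 months; credit score 667 < 720.
Compensating-factor requirement not fully met.

Denied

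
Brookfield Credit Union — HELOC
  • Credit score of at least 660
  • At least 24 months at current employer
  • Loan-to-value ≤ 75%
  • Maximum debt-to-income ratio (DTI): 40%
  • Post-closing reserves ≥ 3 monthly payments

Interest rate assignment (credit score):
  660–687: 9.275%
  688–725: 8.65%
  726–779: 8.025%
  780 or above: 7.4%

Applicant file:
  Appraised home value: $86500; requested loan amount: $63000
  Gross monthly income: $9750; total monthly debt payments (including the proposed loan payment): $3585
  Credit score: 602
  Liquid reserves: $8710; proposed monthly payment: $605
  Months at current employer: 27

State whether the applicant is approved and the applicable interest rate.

Credit score 602 < 660 (below minimum)
LTV: 63,000 ÷ 86,500 = 72.8%, within 75% cap
Debt-to-income = 3,585/9,750 = 36.8% — meets 40% limit
Employment 27 ≥ 24 months
Reserves = 8,710/605 = 14.4 months ≥ 3
Not all requirements met → denied.

Denied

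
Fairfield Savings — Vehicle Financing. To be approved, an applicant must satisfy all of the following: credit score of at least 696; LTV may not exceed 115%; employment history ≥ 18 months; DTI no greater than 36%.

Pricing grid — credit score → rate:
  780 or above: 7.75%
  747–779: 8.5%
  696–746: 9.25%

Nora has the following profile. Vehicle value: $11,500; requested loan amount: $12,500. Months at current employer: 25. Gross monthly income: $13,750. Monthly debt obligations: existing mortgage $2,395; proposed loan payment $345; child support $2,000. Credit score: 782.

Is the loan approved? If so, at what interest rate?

Approved at 7.75%

Credit score 782 ≥ 696 (meets minimum)
LTV: 12,500 ÷ 11,500 = 108.7%, within 115% cap
Total monthly debts = (2,395 + 345 + 2,000) = 4,740. DTI = 4,740/13,750 = 34.5% ≤ 36%
Employment 25 ≥ 18 months
All requirements met. Score 782 falls in the 780 or above tier → 7.75%.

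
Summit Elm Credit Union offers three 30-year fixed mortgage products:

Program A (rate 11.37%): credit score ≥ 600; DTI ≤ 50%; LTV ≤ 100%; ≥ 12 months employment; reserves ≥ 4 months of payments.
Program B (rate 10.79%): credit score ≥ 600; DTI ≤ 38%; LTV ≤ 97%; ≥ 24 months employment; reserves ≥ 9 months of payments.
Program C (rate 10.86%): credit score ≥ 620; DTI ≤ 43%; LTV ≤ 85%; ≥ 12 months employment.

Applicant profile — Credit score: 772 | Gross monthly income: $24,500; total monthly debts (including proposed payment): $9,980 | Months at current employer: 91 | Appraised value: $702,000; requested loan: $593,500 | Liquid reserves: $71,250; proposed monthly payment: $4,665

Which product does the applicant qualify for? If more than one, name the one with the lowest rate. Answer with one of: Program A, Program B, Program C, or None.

DTI = 9,980/24,500 = 40.7%.
LTV = 593,500/702,000 = 84.5%.
Reserves = 71,250/4,665 = 15.3 months.
Program A: score 772 ≥ 600; DTI 40.7% ≤ 50%; LTV 84.5% ≤ 100%; employment 91 ≥ 12 mo; reserves 15.3 ≥ 4 mo → qualifies.
Program B: score 772 ≥ 600; DTI 40.7% > 38%; LTV 84.5% ≤ 97%; employment 91 ≥ 24 mo; reserves 15.3 ≥ 9 mo → does not qualify.
Program C: score 772 ≥ 620; DTI 40.7% ≤ 43%; LTV 84.5% ≤ 85%; employment 91 ≥ 12 mo → qualifies.
Qualifying: Program A, Program C. Lowest rate is 10.86% → Program C.

Program C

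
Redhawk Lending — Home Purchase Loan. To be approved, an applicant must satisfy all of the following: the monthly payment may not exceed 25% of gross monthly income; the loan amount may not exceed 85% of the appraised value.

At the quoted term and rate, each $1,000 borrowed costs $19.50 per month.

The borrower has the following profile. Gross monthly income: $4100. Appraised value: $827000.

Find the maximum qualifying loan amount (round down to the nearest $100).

Payment cap: 25% × $4,100 = $1,025/month.
At $19.50 per $1,000, that supports 1,025/19.50 × 1,000 ≈ $52,564 → $52,500.
LTV cap: 85% × $827,000 = $702,950 → $702,900.
Binding constraint: payment-to-income.

$52,500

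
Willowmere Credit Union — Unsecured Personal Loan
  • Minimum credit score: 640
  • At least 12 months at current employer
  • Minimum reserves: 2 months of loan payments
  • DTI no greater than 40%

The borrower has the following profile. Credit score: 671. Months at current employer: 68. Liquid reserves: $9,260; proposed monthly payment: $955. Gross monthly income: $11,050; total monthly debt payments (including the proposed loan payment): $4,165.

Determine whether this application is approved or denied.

Approved

Credit score 671 ≥ 640 (meets)
Employment 68 ≥ 12 months
Reserves = 9,260/955 = 9.7 months ≥ 2
Debt-to-income = 4,165/11,050 = 37.7% — meets 40% limit
All criteria satisfied.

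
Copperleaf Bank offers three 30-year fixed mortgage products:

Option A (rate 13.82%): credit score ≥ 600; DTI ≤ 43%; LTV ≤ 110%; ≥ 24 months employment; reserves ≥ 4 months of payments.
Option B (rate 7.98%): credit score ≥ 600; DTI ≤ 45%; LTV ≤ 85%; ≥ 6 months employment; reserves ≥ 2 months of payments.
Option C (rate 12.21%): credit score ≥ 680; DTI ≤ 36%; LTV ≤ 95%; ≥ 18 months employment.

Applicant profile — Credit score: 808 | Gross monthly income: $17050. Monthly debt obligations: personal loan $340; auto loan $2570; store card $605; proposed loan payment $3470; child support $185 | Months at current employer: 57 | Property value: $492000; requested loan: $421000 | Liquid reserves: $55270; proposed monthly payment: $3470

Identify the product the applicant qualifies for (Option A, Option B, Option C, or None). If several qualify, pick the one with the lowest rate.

Option A

Total debts = (340 + 2,570 + 605 + 3,470 + 185) = 7,170; DTI = 7,170/17,050 = 42.1%.
LTV = 421,000/492,000 = 85.6%.
Reserves = 55,270/3,470 = 15.9 months.
Option A: score 808 ≥ 600; DTI 42.1% ≤ 43%; LTV 85.6% ≤ 110%; employment 57 ≥ 24 mo; reserves 15.9 ≥ 4 mo → qualifies.
Option B: score 808 ≥ 600; DTI 42.1% ≤ 45%; LTV 85.6% > 85%; employment 57 ≥ 6 mo; reserves 15.9 ≥ 2 mo → does not qualify.
Option C: score 808 ≥ 680; DTI 42.1% > 36%; LTV 85.6% ≤ 95%; employment 57 ≥ 18 mo → does not qualify.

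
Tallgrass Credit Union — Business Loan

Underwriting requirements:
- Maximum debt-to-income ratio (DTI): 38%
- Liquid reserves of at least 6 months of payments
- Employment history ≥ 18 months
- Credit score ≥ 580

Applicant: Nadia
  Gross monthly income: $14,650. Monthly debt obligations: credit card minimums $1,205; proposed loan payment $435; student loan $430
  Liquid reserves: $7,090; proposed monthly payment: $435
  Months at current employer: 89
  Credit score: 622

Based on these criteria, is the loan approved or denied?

Total monthly debts = (1,205 + 435 + 430) = 2,070. DTI = 2,070/14,650 = 14.1% ≤ 38%
Reserves: 7,090 ÷ 435 = 16.3 months (meets 6-month minimum)
Employment 89 ≥ 18 months
Credit score 622 ≥ 580 (meets)
All criteria satisfied.

Approved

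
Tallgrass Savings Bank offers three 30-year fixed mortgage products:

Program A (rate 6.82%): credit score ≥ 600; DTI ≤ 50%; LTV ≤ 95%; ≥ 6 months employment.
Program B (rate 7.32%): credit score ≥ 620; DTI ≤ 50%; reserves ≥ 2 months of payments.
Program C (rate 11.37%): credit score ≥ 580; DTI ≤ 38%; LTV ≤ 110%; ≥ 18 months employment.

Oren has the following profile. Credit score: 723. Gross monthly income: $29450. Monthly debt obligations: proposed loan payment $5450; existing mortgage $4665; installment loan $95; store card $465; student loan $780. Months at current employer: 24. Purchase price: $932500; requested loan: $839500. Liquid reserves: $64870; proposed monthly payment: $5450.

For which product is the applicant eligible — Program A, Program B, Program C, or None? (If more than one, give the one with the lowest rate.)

Total debts = (5,450 + 4,665 + 95 + 465 + 780) = 11,455; DTI = 11,455/29,450 = 38.9%.
LTV = 839,500/932,500 = 90%.
Reserves = 64,870/5,450 = 11.9 months.
Program A: score 723 ≥ 600; DTI 38.9% ≤ 50%; LTV 90% ≤ 95%; employment 24 ≥ 6 mo → qualifies.
Program B: score 723 ≥ 620; DTI 38.9% ≤ 50%; reserves 11.9 ≥ 2 mo → qualifies.
Program C: score 723 ≥ 580; DTI 38.9% > 38%; LTV 90% ≤ 110%; employment 24 ≥ 18 mo → does not qualify.
Qualifying: Program A, Program B. Lowest rate is 6.82% → Program A.

Program A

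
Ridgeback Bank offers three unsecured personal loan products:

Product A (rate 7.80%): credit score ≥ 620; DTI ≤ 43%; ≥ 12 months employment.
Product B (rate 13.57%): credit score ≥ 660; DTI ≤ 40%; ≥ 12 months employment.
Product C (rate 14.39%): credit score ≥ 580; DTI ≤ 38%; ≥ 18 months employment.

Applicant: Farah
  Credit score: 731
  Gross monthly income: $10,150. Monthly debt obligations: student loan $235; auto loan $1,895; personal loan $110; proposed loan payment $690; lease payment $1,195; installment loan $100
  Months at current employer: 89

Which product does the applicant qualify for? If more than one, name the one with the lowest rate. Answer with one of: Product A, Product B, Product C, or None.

Total debts = (235 + 1,895 + 110 + 690 + 1,195 + 100) = 4,225; DTI = 4,225/10,150 = 41.6%.
Product A: score 731 ≥ 620; DTI 41.6% ≤ 43%; employment 89 ≥ 12 mo → qualifies.
Product B: score 731 ≥ 660; DTI 41.6% > 40%; employment 89 ≥ 12 mo → does not qualify.
Product C: score 731 ≥ 580; DTI 41.6% > 38%; employment 89 ≥ 18 mo → does not qualify.

Product A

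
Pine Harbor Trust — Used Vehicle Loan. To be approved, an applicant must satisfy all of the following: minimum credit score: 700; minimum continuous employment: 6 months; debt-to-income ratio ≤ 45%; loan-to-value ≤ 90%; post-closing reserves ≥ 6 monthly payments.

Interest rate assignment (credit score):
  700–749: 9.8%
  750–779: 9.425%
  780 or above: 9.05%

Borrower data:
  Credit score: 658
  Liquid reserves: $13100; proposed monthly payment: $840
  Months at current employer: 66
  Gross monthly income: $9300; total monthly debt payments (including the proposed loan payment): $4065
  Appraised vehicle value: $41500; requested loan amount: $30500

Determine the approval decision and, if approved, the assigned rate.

Credit score 658 < 700 (below minimum)
Reserves = 13,100/840 = 15.6 months ≥ 6
Loan-to-value = 30,500/41,500 = 73.5% — pass (90% max)
Employment 66 ≥ 6 months
DTI = 4,065/9,300 = 43.7% ≤ 45%
Not all requirements met → denied.

Denied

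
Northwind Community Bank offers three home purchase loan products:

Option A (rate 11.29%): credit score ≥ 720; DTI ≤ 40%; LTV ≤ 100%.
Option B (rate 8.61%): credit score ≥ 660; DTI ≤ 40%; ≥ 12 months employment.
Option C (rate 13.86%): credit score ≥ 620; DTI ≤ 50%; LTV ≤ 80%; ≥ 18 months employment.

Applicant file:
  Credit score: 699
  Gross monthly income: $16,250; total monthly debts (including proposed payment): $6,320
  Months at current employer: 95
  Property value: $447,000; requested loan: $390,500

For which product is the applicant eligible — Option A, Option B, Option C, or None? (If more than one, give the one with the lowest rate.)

Option B

DTI = 6,320/16,250 = 38.9%.
LTV = 390,500/447,000 = 87.4%.
Option A: score 699 < 720; DTI 38.9% ≤ 40%; LTV 87.4% ≤ 100% → does not qualify.
Option B: score 699 ≥ 660; DTI 38.9% ≤ 40%; employment 95 ≥ 12 mo → qualifies.
Option C: score 699 ≥ 620; DTI 38.9% ≤ 50%; LTV 87.4% > 80%; employment 95 ≥ 18 mo → does not qualify.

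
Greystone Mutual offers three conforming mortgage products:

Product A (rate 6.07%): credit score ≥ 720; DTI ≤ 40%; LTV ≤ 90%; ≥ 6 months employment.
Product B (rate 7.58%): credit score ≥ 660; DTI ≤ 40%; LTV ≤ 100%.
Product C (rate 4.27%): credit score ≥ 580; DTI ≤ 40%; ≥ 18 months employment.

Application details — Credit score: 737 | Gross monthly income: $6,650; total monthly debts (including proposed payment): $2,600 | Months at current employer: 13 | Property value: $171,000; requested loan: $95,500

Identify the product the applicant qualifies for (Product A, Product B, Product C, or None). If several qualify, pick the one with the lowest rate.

DTI = 2,600/6,650 = 39.1%.
LTV = 95,500/171,000 = 55.8%.
Product A: score 737 ≥ 720; DTI 39.1% ≤ 40%; LTV 55.8% ≤ 90%; employment 13 ≥ 6 mo → qualifies.
Product B: score 737 ≥ 660; DTI 39.1% ≤ 40%; LTV 55.8% ≤ 100% → qualifies.
Product C: score 737 ≥ 580; DTI 39.1% ≤ 40%; employment 13 < 18 mo → does not qualify.
Qualifying: Product A, Product B. Lowest rate is 6.07% → Product A.

Product A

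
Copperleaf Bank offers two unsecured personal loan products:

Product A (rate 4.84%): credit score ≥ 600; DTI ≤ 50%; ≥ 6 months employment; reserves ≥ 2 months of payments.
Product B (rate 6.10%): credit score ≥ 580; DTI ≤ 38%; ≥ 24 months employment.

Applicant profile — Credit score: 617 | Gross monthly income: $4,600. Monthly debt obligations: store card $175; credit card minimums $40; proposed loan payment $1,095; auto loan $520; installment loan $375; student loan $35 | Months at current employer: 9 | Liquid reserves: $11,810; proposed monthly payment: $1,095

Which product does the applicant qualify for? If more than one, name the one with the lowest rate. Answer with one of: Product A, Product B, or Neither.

Total debts = (175 + 40 + 1,095 + 520 + 375 + 35) = 2,240; DTI = 2,240/4,600 = 48.7%.
Reserves = 11,810/1,095 = 10.8 months.
Product A: score 617 ≥ 600; DTI 48.7% ≤ 50%; employment 9 ≥ 6 mo; reserves 10.8 ≥ 2 mo → qualifies.
Product B: score 617 ≥ 580; DTI 48.7% > 38%; employment 9 < 24 mo → does not qualify.

Product A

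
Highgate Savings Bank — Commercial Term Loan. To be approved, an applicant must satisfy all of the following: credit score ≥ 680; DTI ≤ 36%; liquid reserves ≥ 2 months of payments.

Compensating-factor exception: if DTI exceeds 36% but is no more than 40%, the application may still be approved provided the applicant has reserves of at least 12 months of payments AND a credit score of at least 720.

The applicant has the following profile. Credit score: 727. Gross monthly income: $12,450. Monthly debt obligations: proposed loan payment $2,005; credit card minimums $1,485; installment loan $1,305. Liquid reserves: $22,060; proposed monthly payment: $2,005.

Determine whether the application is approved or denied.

Credit score 727 ≥ 680 (meets base)
Total debts = (2,005 + 1,485 + 1,305) = 4,795. DTI = 4,795/12,450 = 38.5% > 36% — standard DTI limit exceeded.
Liquid reserves cover 22,060/2,005 = 11.0 months — ≥ 2 required
DTI 38.5% is within the 36%–40% exception band; checking compensating factors.
Reserves 11.0 < 12 months; credit score 727 ≥ 720.
Override conditions not both satisfied; exception does not apply.

Denied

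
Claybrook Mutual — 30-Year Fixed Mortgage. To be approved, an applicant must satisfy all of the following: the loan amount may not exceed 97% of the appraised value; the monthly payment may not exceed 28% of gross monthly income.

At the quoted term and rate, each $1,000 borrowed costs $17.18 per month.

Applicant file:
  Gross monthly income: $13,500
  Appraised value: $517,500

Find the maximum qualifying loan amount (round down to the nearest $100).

Payment cap: 28% × $13,500 = $3,780/month.
At $17.18 per $1,000, that supports 3,780/17.18 × 1,000 ≈ $220,023 → $220,000.
LTV cap: 97% × $517,500 = $501,975 → $501,900.
Binding constraint: payment-to-income.

$220,000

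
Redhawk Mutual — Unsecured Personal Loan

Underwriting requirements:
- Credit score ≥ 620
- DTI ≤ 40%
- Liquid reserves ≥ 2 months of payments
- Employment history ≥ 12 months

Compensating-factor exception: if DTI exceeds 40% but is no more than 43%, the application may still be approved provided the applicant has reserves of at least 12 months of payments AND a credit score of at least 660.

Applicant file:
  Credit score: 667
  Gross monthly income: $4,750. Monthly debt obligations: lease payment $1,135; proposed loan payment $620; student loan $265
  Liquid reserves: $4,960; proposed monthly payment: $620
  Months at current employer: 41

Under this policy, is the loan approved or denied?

Credit score 667 ≥ 620 (meets base)
Total debts = (1,135 + 620 + 265) = 2,020. DTI: 2,020 ÷ 4,750 = 42.5%, over the 40% base limit.
Liquid reserves cover 4,960/620 = 8.0 months — ≥ 2 required
Employment 41 ≥ 12 months
42.5% falls in the override range (40%–43%), so the compensating-factor test applies.
Reserves 8.0 < 12 months; credit score 667 ≥ 660.
Compensating-factor requirement not fully met.

Denied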